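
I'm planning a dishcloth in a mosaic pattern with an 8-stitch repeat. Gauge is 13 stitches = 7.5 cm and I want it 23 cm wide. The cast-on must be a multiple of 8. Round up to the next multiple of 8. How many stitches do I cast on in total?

13 / 7.5 = 1.733 sts per cm.
23 × 1.733 = 39.87 sts.
Next multiple of 8: 40.

CO 40 sts.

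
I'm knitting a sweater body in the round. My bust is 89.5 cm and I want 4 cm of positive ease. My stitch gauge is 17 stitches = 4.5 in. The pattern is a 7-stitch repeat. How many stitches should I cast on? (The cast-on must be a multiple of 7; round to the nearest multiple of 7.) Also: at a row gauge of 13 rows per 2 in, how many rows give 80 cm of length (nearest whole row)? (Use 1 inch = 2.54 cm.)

Cast on 140 stitches; work 205 rows.

Finished = 89.5 + 4 = 93.5 cm.
93.5 cm × 1/2.54 = 36.81 inches.
17/4.5 = 3.778 sts per in; 36.81 × 3.778 = 139.06 sts.
Nearest multiple of 7 → 140.
80 cm = 31.50 inches; × 6.5 = 204.72 → 205 rows.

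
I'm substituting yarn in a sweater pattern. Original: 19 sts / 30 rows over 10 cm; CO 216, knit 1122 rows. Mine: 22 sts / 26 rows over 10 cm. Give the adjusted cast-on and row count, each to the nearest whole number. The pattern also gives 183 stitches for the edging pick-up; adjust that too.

Cast on 250 stitches; work 972 rows; edging pick-up 212 stitches.

Stitches: 216 × 22/19 = 250.11 → 250.
Rows: 1122 × 26/30 = 972.40 → 972.
edging pick-up: 183 × 22/19 = 211.89 → 212.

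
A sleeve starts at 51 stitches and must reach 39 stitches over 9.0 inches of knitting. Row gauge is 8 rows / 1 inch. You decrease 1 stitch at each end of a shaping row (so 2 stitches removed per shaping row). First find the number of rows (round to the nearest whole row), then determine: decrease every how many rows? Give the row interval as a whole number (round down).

Rows = 9.0 × 8 = 72.0 → 72 rows.
Stitches to remove: 12 → 6 shaping rows (at 2 st each).
72 / 6 = 12.00 → every 12 rows.

Decrease every 12th row.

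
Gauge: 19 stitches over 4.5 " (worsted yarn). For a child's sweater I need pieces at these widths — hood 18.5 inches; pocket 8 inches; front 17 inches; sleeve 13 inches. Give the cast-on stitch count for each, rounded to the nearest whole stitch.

Rate = 19/4.5 = 4.222 sts per in.
hood: 18.5 × 4.222 = 78.11 → 78.
pocket: 8 × 4.222 = 33.78 → 34.
front: 17 × 4.222 = 71.78 → 72.
sleeve: 13 × 4.222 = 54.89 → 55.

hood 78; pocket 34; front 72; sleeve 55.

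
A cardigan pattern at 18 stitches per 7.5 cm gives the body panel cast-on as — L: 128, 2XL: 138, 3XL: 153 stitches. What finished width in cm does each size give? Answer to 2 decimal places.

L 53.33 cm; 2XL 57.50 cm; 3XL 63.75 cm.

18/7.5 = 2.4 sts per cm.
L: 128 / 2.4 = 53.333 → 53.33 cm.
2XL: 138 / 2.4 = 57.500 → 57.50 cm.
3XL: 153 / 2.4 = 63.750 → 63.75 cm.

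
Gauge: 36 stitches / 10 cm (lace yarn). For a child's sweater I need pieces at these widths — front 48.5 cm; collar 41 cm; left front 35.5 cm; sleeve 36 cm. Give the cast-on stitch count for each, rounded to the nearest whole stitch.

Rate = 36/10 = 3.6 sts per cm.
front: 48.5 × 3.6 = 174.60 → 175.
collar: 41 × 3.6 = 147.60 → 148.
left front: 35.5 × 3.6 = 127.80 → 128.
sleeve: 36 × 3.6 = 129.60 → 130.

front 175; collar 148; left front 128; sleeve 130.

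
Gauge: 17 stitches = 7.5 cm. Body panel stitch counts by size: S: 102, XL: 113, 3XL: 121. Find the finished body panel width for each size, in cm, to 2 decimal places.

S 45.00 cm; XL 49.85 cm; 3XL 53.38 cm.

17/7.5 = 2.267 sts per cm.
S: 102 / 2.267 = 45.000 → 45.00 cm.
XL: 113 / 2.267 = 49.853 → 49.85 cm.
3XL: 121 / 2.267 = 53.382 → 53.38 cm.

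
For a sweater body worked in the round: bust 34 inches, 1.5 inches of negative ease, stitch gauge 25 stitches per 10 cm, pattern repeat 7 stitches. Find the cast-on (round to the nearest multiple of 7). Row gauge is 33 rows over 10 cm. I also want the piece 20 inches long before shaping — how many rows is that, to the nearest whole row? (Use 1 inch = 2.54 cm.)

Cast on 203 stitches; work 168 rows.

Finished = 34 − 1.5 = 32.5 inches.
32.5 inches × 2.54 = 82.55 cm.
25/10 = 2.5 sts per cm; 82.55 × 2.5 = 206.38 sts.
Nearest multiple of 7 → 203.
20 inches = 50.80 cm; × 3.3 = 167.64 → 168 rows.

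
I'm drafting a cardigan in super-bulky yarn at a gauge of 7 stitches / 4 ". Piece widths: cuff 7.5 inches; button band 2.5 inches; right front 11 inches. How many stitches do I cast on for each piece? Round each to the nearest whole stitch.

cuff 13; button band 4; right front 19.

Rate = 7/4 = 1.75 sts per in.
cuff: 7.5 × 1.75 = 13.12 → 13.
button band: 2.5 × 1.75 = 4.38 → 4.
right front: 11 × 1.75 = 19.25 → 19.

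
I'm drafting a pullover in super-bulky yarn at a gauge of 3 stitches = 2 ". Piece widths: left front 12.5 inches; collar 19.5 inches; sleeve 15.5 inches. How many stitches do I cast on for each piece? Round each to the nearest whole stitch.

left front 19; collar 29; sleeve 23.

Rate = 3/2 = 1.5 sts per in.
left front: 12.5 × 1.5 = 18.75 → 19.
collar: 19.5 × 1.5 = 29.25 → 29.
sleeve: 15.5 × 1.5 = 23.25 → 23.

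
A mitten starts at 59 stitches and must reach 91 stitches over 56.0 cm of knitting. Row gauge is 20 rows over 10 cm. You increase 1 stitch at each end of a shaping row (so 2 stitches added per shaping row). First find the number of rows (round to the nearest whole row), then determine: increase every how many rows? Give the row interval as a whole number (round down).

Rows = 56.0 × 2 = 112.0 → 112 rows.
Stitches to add: 32 → 16 shaping rows (at 2 st each).
112 / 16 = 7.00 → every 7 rows.

Increase every 7th row.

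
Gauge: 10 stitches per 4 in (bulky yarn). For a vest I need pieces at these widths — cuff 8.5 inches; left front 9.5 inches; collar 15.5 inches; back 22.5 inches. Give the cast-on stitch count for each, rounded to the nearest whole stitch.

cuff 21; left front 24; collar 39; back 56.

Rate = 10/4 = 2.5 sts per in.
cuff: 8.5 × 2.5 = 21.25 → 21.
left front: 9.5 × 2.5 = 23.75 → 24.
collar: 15.5 × 2.5 = 38.75 → 39.
back: 22.5 × 2.5 = 56.25 → 56.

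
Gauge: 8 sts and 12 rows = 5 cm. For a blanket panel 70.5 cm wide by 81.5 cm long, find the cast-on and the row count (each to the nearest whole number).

Cast on 113 stitches and work 196 rows.

Stitch gauge = 8/5 = 1.6 sts/cm; 70.5 × 1.6 = 112.80 → 113 sts.
Row gauge = 12/5 = 2.4 rows/cm; 81.5 × 2.4 = 195.60 → 196 rows.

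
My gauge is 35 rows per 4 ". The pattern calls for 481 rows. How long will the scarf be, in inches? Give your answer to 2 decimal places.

35 rows / 4 inch = 8.75 rows per inch.
481 / 8.75 = 54.971 inches.

54.97 inches.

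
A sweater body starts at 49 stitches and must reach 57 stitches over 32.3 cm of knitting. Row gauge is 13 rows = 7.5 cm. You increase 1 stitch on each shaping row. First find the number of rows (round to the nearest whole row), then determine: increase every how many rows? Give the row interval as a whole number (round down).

Rows = 32.3 × 1.733 = 56.0 → 56 rows.
Stitches to add: 8 → 8 shaping rows (at 1 st each).
56 / 8 = 7.00 → every 7 rows.

Increase every 7th row.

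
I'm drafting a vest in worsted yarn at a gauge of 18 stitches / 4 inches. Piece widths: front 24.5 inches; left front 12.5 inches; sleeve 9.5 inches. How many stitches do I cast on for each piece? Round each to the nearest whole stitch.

Rate = 18/4 = 4.5 sts per in.
front: 24.5 × 4.5 = 110.25 → 110.
left front: 12.5 × 4.5 = 56.25 → 56.
sleeve: 9.5 × 4.5 = 42.75 → 43.

front 110; left front 56; sleeve 43.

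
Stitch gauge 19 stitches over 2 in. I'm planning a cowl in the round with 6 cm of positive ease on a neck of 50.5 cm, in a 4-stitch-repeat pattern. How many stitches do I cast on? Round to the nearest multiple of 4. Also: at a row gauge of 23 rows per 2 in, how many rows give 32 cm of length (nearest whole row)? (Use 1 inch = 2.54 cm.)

Cast on 212 stitches; work 145 rows.

Finished = 50.5 + 6 = 56.5 cm.
56.5 cm × 1/2.54 = 22.24 inches.
19/2 = 9.5 sts per in; 22.24 × 9.5 = 211.32 sts.
Nearest multiple of 4 → 212.
32 cm = 12.60 inches; × 11.5 = 144.88 → 145 rows.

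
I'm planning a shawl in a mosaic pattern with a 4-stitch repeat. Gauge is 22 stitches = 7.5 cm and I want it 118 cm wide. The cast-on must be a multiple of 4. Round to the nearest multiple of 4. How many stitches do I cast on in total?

348 stitches.

22 / 7.5 = 2.933 sts per cm.
118 × 2.933 = 346.13 sts.
Nearest multiple of 4: 348.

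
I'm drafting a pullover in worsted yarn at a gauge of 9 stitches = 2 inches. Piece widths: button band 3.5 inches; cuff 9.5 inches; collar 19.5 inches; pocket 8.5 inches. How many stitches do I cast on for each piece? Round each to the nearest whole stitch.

Rate = 9/2 = 4.5 sts per in.
button band: 3.5 × 4.5 = 15.75 → 16.
cuff: 9.5 × 4.5 = 42.75 → 43.
collar: 19.5 × 4.5 = 87.75 → 88.
pocket: 8.5 × 4.5 = 38.25 → 38.

button band 16; cuff 43; collar 88; pocket 38.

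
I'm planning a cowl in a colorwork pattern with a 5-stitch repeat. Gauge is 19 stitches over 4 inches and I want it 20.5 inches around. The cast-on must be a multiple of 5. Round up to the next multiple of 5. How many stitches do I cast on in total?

CO 100 sts.

19 / 4 = 4.75 sts per inch.
20.5 × 4.75 = 97.38 sts.
Next multiple of 5: 100.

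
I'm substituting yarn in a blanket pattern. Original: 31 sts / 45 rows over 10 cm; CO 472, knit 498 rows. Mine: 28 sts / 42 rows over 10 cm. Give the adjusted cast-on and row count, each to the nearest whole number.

Cast on 426 stitches; work 465 rows.

Stitches: 472 × 28/31 = 426.32 → 426.
Rows: 498 × 42/45 = 464.80 → 465.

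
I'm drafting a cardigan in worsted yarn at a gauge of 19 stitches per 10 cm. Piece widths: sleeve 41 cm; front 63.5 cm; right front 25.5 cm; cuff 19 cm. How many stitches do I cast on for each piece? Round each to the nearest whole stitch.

sleeve 78; front 121; right front 48; cuff 36.

Rate = 19/10 = 1.9 sts per cm.
sleeve: 41 × 1.9 = 77.90 → 78.
front: 63.5 × 1.9 = 120.65 → 121.
right front: 25.5 × 1.9 = 48.45 → 48.
cuff: 19 × 1.9 = 36.10 → 36.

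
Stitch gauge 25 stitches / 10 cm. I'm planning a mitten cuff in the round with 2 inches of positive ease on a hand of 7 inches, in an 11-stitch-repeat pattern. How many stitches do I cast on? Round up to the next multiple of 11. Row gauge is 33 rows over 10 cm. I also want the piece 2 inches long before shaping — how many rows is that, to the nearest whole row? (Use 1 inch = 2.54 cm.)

Cast on 66 stitches; work 17 rows.

Finished = 7 + 2 = 9 inches.
9 inches × 2.54 = 22.86 cm.
25/10 = 2.5 sts per cm; 22.86 × 2.5 = 57.15 sts.
Next multiple of 11 → 66.
2 inches = 5.08 cm; × 3.3 = 16.76 → 17 rows.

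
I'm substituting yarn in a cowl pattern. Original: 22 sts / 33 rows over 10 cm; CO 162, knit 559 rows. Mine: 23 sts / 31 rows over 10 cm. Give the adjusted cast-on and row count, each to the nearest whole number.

Cast on 169 stitches; work 525 rows.

Stitches: 162 × 23/22 = 169.36 → 169.
Rows: 559 × 31/33 = 525.12 → 525.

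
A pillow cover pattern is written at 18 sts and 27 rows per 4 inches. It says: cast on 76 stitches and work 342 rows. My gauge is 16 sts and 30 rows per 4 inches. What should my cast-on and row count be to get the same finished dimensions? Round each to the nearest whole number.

Cast on 68 stitches; work 380 rows.

Stitches: 76 × 16/18 = 67.56 → 68.
Rows: 342 × 30/27 = 380.00 → 380.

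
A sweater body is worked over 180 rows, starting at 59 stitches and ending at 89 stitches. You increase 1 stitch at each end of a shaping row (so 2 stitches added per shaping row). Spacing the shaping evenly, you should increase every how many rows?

Increase every 12th row.

Stitches to add: |89 − 59| = 30.
Shaping rows needed: 30 / 2 = 15.
180 rows / 15 = every 12 rows.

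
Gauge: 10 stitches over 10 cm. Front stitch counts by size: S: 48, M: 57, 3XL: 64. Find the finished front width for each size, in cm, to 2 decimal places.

S 48.00 cm; M 57.00 cm; 3XL 64.00 cm.

10/10 = 1 sts per cm.
S: 48 / 1 = 48.000 → 48.00 cm.
M: 57 / 1 = 57.000 → 57.00 cm.
3XL: 64 / 1 = 64.000 → 64.00 cm.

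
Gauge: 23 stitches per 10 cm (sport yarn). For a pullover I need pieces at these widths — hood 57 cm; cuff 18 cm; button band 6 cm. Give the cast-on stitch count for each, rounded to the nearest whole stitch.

hood 131; cuff 41; button band 14.

Rate = 23/10 = 2.3 sts per cm.
hood: 57 × 2.3 = 131.10 → 131.
cuff: 18 × 2.3 = 41.40 → 41.
button band: 6 × 2.3 = 13.80 → 14.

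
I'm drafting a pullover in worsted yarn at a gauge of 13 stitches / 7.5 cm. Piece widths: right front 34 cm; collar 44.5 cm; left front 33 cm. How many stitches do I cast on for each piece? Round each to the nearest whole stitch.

Rate = 13/7.5 = 1.733 sts per cm.
right front: 34 × 1.733 = 58.93 → 59.
collar: 44.5 × 1.733 = 77.13 → 77.
left front: 33 × 1.733 = 57.20 → 57.

right front 59; collar 77; left front 57.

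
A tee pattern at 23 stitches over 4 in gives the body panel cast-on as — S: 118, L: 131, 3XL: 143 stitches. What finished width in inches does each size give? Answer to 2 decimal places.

23/4 = 5.75 sts per in.
S: 118 / 5.75 = 20.522 → 20.52 in.
L: 131 / 5.75 = 22.783 → 22.78 in.
3XL: 143 / 5.75 = 24.870 → 24.87 in.

S 20.52 inches; L 22.78 inches; 3XL 24.87 inches.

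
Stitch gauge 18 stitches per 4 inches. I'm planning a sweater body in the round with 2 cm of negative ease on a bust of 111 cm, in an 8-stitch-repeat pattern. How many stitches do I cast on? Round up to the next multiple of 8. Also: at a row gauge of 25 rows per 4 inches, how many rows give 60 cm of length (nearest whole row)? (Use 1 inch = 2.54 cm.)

Finished = 111 − 2 = 109 cm.
109 cm × 1/2.54 = 42.91 inches.
18/4 = 4.5 sts per in; 42.91 × 4.5 = 193.11 sts.
Next multiple of 8 → 200.
60 cm = 23.62 inches; × 6.25 = 147.64 → 148 rows.

Cast on 200 stitches; work 148 rows.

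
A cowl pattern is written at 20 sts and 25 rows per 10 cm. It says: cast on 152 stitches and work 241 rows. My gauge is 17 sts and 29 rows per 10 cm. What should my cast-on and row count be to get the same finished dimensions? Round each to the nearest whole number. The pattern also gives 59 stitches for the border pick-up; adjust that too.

Stitches: 152 × 17/20 = 129.20 → 129.
Rows: 241 × 29/25 = 279.56 → 280.
border pick-up: 59 × 17/20 = 50.15 → 50.

Cast on 129 stitches; work 280 rows; border pick-up 50 stitches.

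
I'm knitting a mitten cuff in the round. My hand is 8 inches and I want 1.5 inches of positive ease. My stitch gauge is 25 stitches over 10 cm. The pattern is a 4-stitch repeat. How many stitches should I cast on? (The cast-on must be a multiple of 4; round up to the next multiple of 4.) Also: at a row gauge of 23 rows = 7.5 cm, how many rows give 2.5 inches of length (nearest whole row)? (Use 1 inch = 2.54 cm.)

Finished = 8 + 1.5 = 9.5 inches.
9.5 inches × 2.54 = 24.13 cm.
25/10 = 2.5 sts per cm; 24.13 × 2.5 = 60.33 sts.
Next multiple of 4 → 64.
2.5 inches = 6.35 cm; × 3.067 = 19.47 → 19 rows.

Cast on 64 stitches; work 19 rows.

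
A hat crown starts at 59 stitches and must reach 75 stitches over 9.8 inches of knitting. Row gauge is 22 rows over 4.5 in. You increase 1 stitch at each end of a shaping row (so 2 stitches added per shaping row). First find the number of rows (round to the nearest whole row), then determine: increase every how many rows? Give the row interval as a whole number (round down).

Increase every 6th row.

Rows = 9.8 × 4.889 = 47.9 → 48 rows.
Stitches to add: 16 → 8 shaping rows (at 2 st each).
48 / 8 = 6.00 → every 6 rows.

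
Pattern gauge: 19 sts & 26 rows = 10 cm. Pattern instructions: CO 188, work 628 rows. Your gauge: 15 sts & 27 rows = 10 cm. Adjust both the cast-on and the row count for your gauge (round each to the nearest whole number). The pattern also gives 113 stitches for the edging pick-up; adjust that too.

Stitches: 188 × 15/19 = 148.42 → 148.
Rows: 628 × 27/26 = 652.15 → 652.
edging pick-up: 113 × 15/19 = 89.21 → 89.

Cast on 148 stitches; work 652 rows; edging pick-up 89 stitches.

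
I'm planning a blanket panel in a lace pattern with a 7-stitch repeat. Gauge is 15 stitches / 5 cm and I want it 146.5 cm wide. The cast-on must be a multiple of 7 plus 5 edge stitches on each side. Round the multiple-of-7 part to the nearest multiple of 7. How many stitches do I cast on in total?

15 / 5 = 3 sts per cm.
146.5 × 3 = 439.50 sts.
Less 10 edge sts → 429.50 for the repeat.
Nearest multiple of 7: 427.
Add back 10 edge sts → 437.

CO 437 sts.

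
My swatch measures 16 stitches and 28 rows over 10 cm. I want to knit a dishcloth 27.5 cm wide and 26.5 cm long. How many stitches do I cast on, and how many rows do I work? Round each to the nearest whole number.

Stitch gauge = 16/10 = 1.6 sts/cm; 27.5 × 1.6 = 44.00 → 44 sts.
Row gauge = 28/10 = 2.8 rows/cm; 26.5 × 2.8 = 74.20 → 74 rows.

Cast on 44 stitches and work 74 rows.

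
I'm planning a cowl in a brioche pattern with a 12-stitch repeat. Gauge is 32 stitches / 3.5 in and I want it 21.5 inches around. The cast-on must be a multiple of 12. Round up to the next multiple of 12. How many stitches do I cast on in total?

Cast on 204 stitches.

32 / 3.5 = 9.143 sts per inch.
21.5 × 9.143 = 196.57 sts.
Next multiple of 12: 204.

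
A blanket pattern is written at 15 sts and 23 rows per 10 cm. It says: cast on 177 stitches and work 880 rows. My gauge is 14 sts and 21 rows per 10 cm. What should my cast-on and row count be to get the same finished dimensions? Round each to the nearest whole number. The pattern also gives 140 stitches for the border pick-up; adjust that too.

Stitches: 177 × 14/15 = 165.20 → 165.
Rows: 880 × 21/23 = 803.48 → 803.
border pick-up: 140 × 14/15 = 130.67 → 131.

Cast on 165 stitches; work 803 rows; border pick-up 131 stitches.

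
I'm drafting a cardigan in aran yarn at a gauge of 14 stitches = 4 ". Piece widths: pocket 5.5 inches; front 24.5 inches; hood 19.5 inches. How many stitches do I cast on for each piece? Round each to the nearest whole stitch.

Rate = 14/4 = 3.5 sts per in.
pocket: 5.5 × 3.5 = 19.25 → 19.
front: 24.5 × 3.5 = 85.75 → 86.
hood: 19.5 × 3.5 = 68.25 → 68.

pocket 19; front 86; hood 68.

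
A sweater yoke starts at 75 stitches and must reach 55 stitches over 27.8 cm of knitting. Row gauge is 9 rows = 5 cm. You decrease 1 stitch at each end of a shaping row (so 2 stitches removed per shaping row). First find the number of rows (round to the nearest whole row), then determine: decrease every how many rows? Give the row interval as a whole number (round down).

Decrease every 5th row.

Rows = 27.8 × 1.8 = 50.0 → 50 rows.
Stitches to remove: 20 → 10 shaping rows (at 2 st each).
50 / 10 = 5.00 → every 5 rows.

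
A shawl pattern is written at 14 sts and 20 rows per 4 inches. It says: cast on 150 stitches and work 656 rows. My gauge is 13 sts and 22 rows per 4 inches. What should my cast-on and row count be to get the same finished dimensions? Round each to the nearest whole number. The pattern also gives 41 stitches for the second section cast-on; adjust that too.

Stitches: 150 × 13/14 = 139.29 → 139.
Rows: 656 × 22/20 = 721.60 → 722.
second section cast-on: 41 × 13/14 = 38.07 → 38.

Cast on 139 stitches; work 722 rows; second section cast-on 38 stitches.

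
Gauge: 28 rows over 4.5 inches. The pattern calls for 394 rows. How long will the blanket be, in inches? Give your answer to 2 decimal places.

63.32 inches.

28 rows / 4.5 inch = 6.222 rows per inch.
394 / 6.222 = 63.321 inches.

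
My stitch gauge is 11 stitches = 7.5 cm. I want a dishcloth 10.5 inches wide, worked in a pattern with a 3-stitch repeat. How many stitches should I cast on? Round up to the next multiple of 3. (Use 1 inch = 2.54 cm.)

10.5 in = 10.5 × 2.54 = 26.67 cm.
11 / 7.5 = 1.467 sts/cm.
26.67 × 1.467 = 39.12 sts.
→ 42.

CO 42 sts.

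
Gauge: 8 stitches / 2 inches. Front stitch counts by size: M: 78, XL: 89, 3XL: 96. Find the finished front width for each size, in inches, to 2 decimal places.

M 19.50 inches; XL 22.25 inches; 3XL 24.00 inches.

8/2 = 4 sts per in.
M: 78 / 4 = 19.500 → 19.50 in.
XL: 89 / 4 = 22.250 → 22.25 in.
3XL: 96 / 4 = 24.000 → 24.00 in.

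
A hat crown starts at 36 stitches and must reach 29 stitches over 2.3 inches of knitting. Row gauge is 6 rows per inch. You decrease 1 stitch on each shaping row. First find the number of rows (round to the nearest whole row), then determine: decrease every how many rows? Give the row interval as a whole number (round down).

Rows = 2.3 × 6 = 13.8 → 14 rows.
Stitches to remove: 7 → 7 shaping rows (at 1 st each).
14 / 7 = 2.00 → every 2 rows.

Decrease every 2nd row.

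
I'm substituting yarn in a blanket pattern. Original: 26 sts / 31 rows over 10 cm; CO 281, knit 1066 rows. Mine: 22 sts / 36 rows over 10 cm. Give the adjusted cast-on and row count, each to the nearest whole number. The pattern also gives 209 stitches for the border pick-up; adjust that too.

Cast on 238 stitches; work 1238 rows; border pick-up 177 stitches.

Stitches: 281 × 22/26 = 237.77 → 238.
Rows: 1066 × 36/31 = 1237.94 → 1238.
border pick-up: 209 × 22/26 = 176.85 → 177.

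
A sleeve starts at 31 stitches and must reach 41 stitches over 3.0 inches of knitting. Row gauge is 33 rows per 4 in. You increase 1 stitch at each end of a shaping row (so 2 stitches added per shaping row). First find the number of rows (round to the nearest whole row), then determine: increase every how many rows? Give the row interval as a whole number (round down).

Rows = 3.0 × 8.25 = 24.8 → 25 rows.
Stitches to add: 10 → 5 shaping rows (at 2 st each).
25 / 5 = 5.00 → every 5 rows.

Increase every 5th row.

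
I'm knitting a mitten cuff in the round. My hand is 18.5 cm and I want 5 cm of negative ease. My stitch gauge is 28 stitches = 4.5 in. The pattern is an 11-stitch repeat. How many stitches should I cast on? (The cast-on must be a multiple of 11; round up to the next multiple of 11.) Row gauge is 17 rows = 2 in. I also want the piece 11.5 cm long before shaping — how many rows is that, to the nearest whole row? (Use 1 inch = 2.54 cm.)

Cast on 44 stitches; work 38 rows.

Finished = 18.5 − 5 = 13.5 cm.
13.5 cm × 1/2.54 = 5.31 inches.
28/4.5 = 6.222 sts per in; 5.31 × 6.222 = 33.07 sts.
Next multiple of 11 → 44.
11.5 cm = 4.53 inches; × 8.5 = 38.48 → 38 rows.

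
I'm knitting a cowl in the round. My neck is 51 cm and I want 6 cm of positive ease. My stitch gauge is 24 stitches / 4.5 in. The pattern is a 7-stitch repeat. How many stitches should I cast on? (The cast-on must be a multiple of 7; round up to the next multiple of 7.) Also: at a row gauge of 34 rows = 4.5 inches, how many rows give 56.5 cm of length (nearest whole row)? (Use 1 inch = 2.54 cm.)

Cast on 126 stitches; work 168 rows.

Finished = 51 + 6 = 57 cm.
57 cm × 1/2.54 = 22.44 inches.
24/4.5 = 5.333 sts per in; 22.44 × 5.333 = 119.69 sts.
Next multiple of 7 → 126.
56.5 cm = 22.24 inches; × 7.556 = 168.07 → 168 rows.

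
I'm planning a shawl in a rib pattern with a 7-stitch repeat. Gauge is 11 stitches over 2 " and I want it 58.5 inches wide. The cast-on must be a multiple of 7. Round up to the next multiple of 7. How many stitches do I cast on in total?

11 / 2 = 5.5 sts per inch.
58.5 × 5.5 = 321.75 sts.
Next multiple of 7: 322.

CO 322 sts.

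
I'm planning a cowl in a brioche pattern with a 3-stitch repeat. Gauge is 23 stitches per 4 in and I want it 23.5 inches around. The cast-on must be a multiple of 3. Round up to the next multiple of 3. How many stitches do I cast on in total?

23 / 4 = 5.75 sts per inch.
23.5 × 5.75 = 135.12 sts.
Next multiple of 3: 138.

CO 138 sts.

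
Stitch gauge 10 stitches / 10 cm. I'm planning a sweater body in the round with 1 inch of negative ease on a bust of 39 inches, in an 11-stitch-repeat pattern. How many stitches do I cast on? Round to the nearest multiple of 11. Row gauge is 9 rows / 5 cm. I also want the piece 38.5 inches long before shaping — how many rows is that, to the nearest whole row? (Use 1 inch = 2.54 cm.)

Cast on 99 stitches; work 176 rows.

Finished = 39 − 1 = 38 inches.
38 inches × 2.54 = 96.52 cm.
10/10 = 1 sts per cm; 96.52 × 1 = 96.52 sts.
Nearest multiple of 11 → 99.
38.5 inches = 97.79 cm; × 1.8 = 176.02 → 176 rows.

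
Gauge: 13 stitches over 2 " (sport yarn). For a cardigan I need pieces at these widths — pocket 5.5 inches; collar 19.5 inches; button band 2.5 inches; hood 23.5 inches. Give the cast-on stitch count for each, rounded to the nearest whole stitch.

pocket 36; collar 127; button band 16; hood 153.

Rate = 13/2 = 6.5 sts per in.
pocket: 5.5 × 6.5 = 35.75 → 36.
collar: 19.5 × 6.5 = 126.75 → 127.
button band: 2.5 × 6.5 = 16.25 → 16.
hood: 23.5 × 6.5 = 152.75 → 153.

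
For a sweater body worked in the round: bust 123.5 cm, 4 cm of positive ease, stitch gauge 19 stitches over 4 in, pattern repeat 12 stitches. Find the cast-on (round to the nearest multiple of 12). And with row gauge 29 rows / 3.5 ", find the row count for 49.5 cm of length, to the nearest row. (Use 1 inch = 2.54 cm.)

Cast on 240 stitches; work 161 rows.

Finished = 123.5 + 4 = 127.5 cm.
127.5 cm × 1/2.54 = 50.20 inches.
19/4 = 4.75 sts per in; 50.20 × 4.75 = 238.44 sts.
Nearest multiple of 12 → 240.
49.5 cm = 19.49 inches; × 8.286 = 161.47 → 161 rows.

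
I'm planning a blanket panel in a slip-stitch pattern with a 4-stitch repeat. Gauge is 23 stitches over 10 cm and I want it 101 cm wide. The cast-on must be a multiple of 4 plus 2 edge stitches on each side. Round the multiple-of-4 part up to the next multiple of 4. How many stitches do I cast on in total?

CO 236 sts.

23 / 10 = 2.3 sts per cm.
101 × 2.3 = 232.30 sts.
Less 4 edge sts → 228.30 for the repeat.
Next multiple of 4: 232.
Add back 4 edge sts → 236.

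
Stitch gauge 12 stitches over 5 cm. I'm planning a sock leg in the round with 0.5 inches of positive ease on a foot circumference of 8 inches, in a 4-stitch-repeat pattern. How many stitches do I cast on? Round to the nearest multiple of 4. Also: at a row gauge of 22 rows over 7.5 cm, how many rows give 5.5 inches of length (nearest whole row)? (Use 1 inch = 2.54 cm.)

Finished = 8 + 0.5 = 8.5 inches.
8.5 inches × 2.54 = 21.59 cm.
12/5 = 2.4 sts per cm; 21.59 × 2.4 = 51.82 sts.
Nearest multiple of 4 → 52.
5.5 inches = 13.97 cm; × 2.933 = 40.98 → 41 rows.

Cast on 52 stitches; work 41 rows.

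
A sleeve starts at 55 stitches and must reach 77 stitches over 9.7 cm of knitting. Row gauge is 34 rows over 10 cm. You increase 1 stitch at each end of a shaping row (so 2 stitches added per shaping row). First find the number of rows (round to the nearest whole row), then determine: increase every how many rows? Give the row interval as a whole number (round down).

Rows = 9.7 × 3.4 = 33.0 → 33 rows.
Stitches to add: 22 → 11 shaping rows (at 2 st each).
33 / 11 = 3.00 → every 3 rows.

Increase every 3rd row.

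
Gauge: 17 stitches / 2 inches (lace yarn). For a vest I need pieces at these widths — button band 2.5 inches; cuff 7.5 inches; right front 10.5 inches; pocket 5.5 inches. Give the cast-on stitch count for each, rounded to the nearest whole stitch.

Rate = 17/2 = 8.5 sts per in.
button band: 2.5 × 8.5 = 21.25 → 21.
cuff: 7.5 × 8.5 = 63.75 → 64.
right front: 10.5 × 8.5 = 89.25 → 89.
pocket: 5.5 × 8.5 = 46.75 → 47.

button band 21; cuff 64; right front 89; pocket 47.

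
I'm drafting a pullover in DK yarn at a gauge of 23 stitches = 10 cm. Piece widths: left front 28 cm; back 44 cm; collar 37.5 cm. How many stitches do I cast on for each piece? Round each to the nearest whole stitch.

left front 64; back 101; collar 86.

Rate = 23/10 = 2.3 sts per cm.
left front: 28 × 2.3 = 64.40 → 64.
back: 44 × 2.3 = 101.20 → 101.
collar: 37.5 × 2.3 = 86.25 → 86.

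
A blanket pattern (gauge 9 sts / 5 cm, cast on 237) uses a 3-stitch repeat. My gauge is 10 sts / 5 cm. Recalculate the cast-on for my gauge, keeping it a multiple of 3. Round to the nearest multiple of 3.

264 stitches.

237 × 10 / 9 = 263.33.
Nearest multiple of 3: 264.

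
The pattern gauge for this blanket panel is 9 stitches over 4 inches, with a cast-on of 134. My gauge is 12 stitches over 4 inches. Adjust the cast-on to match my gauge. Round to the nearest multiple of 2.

Cast on 178 stitches.

Scale factor = 12 / 9 = 1.333.
134 × 12 / 9 = 178.67 sts.
→ 178 sts.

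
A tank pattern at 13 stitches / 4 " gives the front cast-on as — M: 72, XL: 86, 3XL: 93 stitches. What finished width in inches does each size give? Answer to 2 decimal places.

M 22.15 inches; XL 26.46 inches; 3XL 28.62 inches.

13/4 = 3.25 sts per in.
M: 72 / 3.25 = 22.154 → 22.15 in.
XL: 86 / 3.25 = 26.462 → 26.46 in.
3XL: 93 / 3.25 = 28.615 → 28.62 in.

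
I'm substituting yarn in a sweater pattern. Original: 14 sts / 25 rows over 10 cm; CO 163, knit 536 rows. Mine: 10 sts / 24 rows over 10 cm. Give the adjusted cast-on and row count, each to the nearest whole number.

Stitches: 163 × 10/14 = 116.43 → 116.
Rows: 536 × 24/25 = 514.56 → 515.

Cast on 116 stitches; work 515 rows.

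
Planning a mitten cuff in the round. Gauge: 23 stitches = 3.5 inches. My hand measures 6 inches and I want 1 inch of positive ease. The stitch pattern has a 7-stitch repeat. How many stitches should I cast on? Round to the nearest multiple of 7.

Finished = 6 + 1 = 7 inches.
23 / 3.5 = 6.571 sts/in.
7 × 6.571 = 46.00 sts.
Nearest multiple of 7: 49.

49 stitches.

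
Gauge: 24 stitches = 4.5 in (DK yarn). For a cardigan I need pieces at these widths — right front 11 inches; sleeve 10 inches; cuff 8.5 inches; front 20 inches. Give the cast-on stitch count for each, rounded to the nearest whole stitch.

Rate = 24/4.5 = 5.333 sts per in.
right front: 11 × 5.333 = 58.67 → 59.
sleeve: 10 × 5.333 = 53.33 → 53.
cuff: 8.5 × 5.333 = 45.33 → 45.
front: 20 × 5.333 = 106.67 → 107.

right front 59; sleeve 53; cuff 45; front 107.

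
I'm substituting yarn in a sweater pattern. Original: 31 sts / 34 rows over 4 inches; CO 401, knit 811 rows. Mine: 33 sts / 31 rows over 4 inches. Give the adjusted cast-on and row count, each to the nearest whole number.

Stitches: 401 × 33/31 = 426.87 → 427.
Rows: 811 × 31/34 = 739.44 → 739.

Cast on 427 stitches; work 739 rows.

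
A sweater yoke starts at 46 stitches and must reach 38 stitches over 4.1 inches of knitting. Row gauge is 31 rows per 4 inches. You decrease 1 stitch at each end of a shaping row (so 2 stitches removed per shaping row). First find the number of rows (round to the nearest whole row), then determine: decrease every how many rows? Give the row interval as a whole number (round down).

Rows = 4.1 × 7.75 = 31.8 → 32 rows.
Stitches to remove: 8 → 4 shaping rows (at 2 st each).
32 / 4 = 8.00 → every 8 rows.

Decrease every 8th row.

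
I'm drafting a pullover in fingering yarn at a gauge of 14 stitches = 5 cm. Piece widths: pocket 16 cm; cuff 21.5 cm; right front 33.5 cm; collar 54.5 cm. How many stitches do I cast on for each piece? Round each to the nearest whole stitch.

pocket 45; cuff 60; right front 94; collar 153.

Rate = 14/5 = 2.8 sts per cm.
pocket: 16 × 2.8 = 44.80 → 45.
cuff: 21.5 × 2.8 = 60.20 → 60.
right front: 33.5 × 2.8 = 93.80 → 94.
collar: 54.5 × 2.8 = 152.60 → 153.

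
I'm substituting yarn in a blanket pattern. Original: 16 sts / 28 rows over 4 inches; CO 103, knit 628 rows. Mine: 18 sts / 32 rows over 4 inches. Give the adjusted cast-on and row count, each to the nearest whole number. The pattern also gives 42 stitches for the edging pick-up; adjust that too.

Cast on 116 stitches; work 718 rows; edging pick-up 47 stitches.

Stitches: 103 × 18/16 = 115.88 → 116.
Rows: 628 × 32/28 = 717.71 → 718.
edging pick-up: 42 × 18/16 = 47.25 → 47.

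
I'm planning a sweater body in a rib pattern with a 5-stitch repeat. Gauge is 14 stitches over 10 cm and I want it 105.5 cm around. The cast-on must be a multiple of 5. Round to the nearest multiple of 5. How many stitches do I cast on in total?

CO 150 sts.

14 / 10 = 1.4 sts per cm.
105.5 × 1.4 = 147.70 sts.
Nearest multiple of 5: 150.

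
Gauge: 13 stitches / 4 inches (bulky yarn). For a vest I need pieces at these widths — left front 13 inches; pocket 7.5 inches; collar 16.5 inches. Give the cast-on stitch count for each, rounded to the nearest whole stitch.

left front 42; pocket 24; collar 54.

Rate = 13/4 = 3.25 sts per in.
left front: 13 × 3.25 = 42.25 → 42.
pocket: 7.5 × 3.25 = 24.38 → 24.
collar: 16.5 × 3.25 = 53.62 → 54.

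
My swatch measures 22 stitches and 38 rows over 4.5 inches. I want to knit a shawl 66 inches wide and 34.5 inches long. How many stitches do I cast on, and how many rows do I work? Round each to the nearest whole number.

Cast on 323 stitches and work 291 rows.

Stitch gauge = 22/4.5 = 4.889 sts/in; 66 × 4.889 = 322.67 → 323 sts.
Row gauge = 38/4.5 = 8.444 rows/in; 34.5 × 8.444 = 291.33 → 291 rows.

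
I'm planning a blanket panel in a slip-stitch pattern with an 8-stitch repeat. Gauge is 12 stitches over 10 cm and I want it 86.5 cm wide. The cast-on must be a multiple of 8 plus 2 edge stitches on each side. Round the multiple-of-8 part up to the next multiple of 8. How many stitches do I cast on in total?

12 / 10 = 1.2 sts per cm.
86.5 × 1.2 = 103.80 sts.
Less 4 edge sts → 99.80 for the repeat.
Next multiple of 8: 104.
Add back 4 edge sts → 108.

108 stitches.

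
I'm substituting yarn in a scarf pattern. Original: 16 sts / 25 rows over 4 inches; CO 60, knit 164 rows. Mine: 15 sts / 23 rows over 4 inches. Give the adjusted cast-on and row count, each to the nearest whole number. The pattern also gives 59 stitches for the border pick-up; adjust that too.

Stitches: 60 × 15/16 = 56.25 → 56.
Rows: 164 × 23/25 = 150.88 → 151.
border pick-up: 59 × 15/16 = 55.31 → 55.

Cast on 56 stitches; work 151 rows; border pick-up 55 stitches.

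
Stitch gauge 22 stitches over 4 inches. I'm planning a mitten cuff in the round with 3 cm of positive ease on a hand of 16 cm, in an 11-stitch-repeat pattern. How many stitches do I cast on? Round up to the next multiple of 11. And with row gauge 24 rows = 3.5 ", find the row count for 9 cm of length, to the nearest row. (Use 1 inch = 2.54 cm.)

Cast on 44 stitches; work 24 rows.

Finished = 16 + 3 = 19 cm.
19 cm × 1/2.54 = 7.48 inches.
22/4 = 5.5 sts per in; 7.48 × 5.5 = 41.14 sts.
Next multiple of 11 → 44.
9 cm = 3.54 inches; × 6.857 = 24.30 → 24 rows.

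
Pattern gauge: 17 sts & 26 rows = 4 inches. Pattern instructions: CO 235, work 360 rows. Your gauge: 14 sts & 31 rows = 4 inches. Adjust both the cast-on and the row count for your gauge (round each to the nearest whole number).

Cast on 194 stitches; work 429 rows.

Stitches: 235 × 14/17 = 193.53 → 194.
Rows: 360 × 31/26 = 429.23 → 429.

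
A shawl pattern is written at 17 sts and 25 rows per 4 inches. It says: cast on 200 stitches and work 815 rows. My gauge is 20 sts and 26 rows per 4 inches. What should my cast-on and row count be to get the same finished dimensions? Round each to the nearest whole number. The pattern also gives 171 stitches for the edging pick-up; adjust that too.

Cast on 235 stitches; work 848 rows; edging pick-up 201 stitches.

Stitches: 200 × 20/17 = 235.29 → 235.
Rows: 815 × 26/25 = 847.60 → 848.
edging pick-up: 171 × 20/17 = 201.18 → 201.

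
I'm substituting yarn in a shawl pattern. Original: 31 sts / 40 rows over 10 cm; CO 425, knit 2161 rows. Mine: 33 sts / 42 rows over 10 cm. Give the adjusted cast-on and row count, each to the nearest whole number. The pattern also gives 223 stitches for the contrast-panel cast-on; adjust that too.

Cast on 452 stitches; work 2269 rows; contrast-panel cast-on 237 stitches.

Stitches: 425 × 33/31 = 452.42 → 452.
Rows: 2161 × 42/40 = 2269.05 → 2269.
contrast-panel cast-on: 223 × 33/31 = 237.39 → 237.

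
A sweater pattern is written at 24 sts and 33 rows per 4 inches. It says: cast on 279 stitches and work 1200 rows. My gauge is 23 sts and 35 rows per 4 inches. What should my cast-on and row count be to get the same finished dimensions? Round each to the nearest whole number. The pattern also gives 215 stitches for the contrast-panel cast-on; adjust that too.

Stitches: 279 × 23/24 = 267.38 → 267.
Rows: 1200 × 35/33 = 1272.73 → 1273.
contrast-panel cast-on: 215 × 23/24 = 206.04 → 206.

Cast on 267 stitches; work 1273 rows; contrast-panel cast-on 206 stitches.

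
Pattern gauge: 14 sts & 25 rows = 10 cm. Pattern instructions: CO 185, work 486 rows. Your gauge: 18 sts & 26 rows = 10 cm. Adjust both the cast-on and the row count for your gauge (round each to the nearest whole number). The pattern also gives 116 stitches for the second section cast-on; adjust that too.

Stitches: 185 × 18/14 = 237.86 → 238.
Rows: 486 × 26/25 = 505.44 → 505.
second section cast-on: 116 × 18/14 = 149.14 → 149.

Cast on 238 stitches; work 505 rows; second section cast-on 149 stitches.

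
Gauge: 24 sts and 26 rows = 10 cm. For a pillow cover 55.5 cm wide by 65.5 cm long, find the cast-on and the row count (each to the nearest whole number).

Stitch gauge = 24/10 = 2.4 sts/cm; 55.5 × 2.4 = 133.20 → 133 sts.
Row gauge = 26/10 = 2.6 rows/cm; 65.5 × 2.6 = 170.30 → 170 rows.

Cast on 133 stitches and work 170 rows.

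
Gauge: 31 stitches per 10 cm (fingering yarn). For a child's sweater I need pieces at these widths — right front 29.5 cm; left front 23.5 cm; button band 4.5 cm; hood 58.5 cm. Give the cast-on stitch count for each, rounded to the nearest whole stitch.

right front 91; left front 73; button band 14; hood 181.

Rate = 31/10 = 3.1 sts per cm.
right front: 29.5 × 3.1 = 91.45 → 91.
left front: 23.5 × 3.1 = 72.85 → 73.
button band: 4.5 × 3.1 = 13.95 → 14.
hood: 58.5 × 3.1 = 181.35 → 181.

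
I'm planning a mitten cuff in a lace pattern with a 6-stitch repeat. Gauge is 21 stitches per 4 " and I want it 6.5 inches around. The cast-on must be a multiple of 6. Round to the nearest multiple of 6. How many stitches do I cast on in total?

21 / 4 = 5.25 sts per inch.
6.5 × 5.25 = 34.12 sts.
Nearest multiple of 6: 36.

36 stitches.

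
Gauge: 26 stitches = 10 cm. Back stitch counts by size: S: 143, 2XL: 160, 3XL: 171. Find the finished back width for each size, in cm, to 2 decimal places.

S 55.00 cm; 2XL 61.54 cm; 3XL 65.77 cm.

26/10 = 2.6 sts per cm.
S: 143 / 2.6 = 55.000 → 55.00 cm.
2XL: 160 / 2.6 = 61.538 → 61.54 cm.
3XL: 171 / 2.6 = 65.769 → 65.77 cm.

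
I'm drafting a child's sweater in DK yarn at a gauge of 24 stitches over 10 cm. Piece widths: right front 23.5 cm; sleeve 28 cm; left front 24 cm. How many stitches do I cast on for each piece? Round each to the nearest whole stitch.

right front 56; sleeve 67; left front 58.

Rate = 24/10 = 2.4 sts per cm.
right front: 23.5 × 2.4 = 56.40 → 56.
sleeve: 28 × 2.4 = 67.20 → 67.
left front: 24 × 2.4 = 57.60 → 58.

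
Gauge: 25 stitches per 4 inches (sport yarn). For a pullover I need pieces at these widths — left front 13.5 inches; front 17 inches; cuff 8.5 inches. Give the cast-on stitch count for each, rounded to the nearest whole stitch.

Rate = 25/4 = 6.25 sts per in.
left front: 13.5 × 6.25 = 84.38 → 84.
front: 17 × 6.25 = 106.25 → 106.
cuff: 8.5 × 6.25 = 53.12 → 53.

left front 84; front 106; cuff 53.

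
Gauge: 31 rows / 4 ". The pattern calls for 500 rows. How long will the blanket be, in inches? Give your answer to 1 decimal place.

31 rows / 4 inch = 7.75 rows per inch.
500 / 7.75 = 64.52 inches.

64.5 inches.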